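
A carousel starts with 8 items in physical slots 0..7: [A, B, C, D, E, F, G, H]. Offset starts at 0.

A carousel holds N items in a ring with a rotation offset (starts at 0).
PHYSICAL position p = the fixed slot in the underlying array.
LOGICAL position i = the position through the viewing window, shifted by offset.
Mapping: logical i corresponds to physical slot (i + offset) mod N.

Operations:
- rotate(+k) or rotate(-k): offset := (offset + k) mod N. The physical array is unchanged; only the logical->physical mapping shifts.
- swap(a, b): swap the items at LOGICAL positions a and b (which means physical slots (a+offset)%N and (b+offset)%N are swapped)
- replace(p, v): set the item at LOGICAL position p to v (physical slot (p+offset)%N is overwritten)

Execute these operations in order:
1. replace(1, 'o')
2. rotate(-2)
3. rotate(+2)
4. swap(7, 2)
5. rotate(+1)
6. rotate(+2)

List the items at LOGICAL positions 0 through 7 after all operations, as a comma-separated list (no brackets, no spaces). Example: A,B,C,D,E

After op 1 (replace(1, 'o')): offset=0, physical=[A,o,C,D,E,F,G,H], logical=[A,o,C,D,E,F,G,H]
After op 2 (rotate(-2)): offset=6, physical=[A,o,C,D,E,F,G,H], logical=[G,H,A,o,C,D,E,F]
After op 3 (rotate(+2)): offset=0, physical=[A,o,C,D,E,F,G,H], logical=[A,o,C,D,E,F,G,H]
After op 4 (swap(7, 2)): offset=0, physical=[A,o,H,D,E,F,G,C], logical=[A,o,H,D,E,F,G,C]
After op 5 (rotate(+1)): offset=1, physical=[A,o,H,D,E,F,G,C], logical=[o,H,D,E,F,G,C,A]
After op 6 (rotate(+2)): offset=3, physical=[A,o,H,D,E,F,G,C], logical=[D,E,F,G,C,A,o,H]

Answer: D,E,F,G,C,A,o,H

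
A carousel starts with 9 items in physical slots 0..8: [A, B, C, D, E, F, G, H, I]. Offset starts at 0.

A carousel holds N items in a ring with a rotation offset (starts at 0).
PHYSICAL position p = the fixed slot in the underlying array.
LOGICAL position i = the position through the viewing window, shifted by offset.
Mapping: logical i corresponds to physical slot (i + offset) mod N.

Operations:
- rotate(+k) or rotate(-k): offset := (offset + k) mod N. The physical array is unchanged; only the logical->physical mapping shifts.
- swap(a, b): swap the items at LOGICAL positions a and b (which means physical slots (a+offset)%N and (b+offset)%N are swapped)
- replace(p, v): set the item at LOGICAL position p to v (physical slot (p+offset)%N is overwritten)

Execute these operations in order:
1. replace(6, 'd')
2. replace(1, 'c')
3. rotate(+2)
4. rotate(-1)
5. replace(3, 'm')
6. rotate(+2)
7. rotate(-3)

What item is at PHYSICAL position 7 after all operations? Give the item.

Answer: H

Derivation:
After op 1 (replace(6, 'd')): offset=0, physical=[A,B,C,D,E,F,d,H,I], logical=[A,B,C,D,E,F,d,H,I]
After op 2 (replace(1, 'c')): offset=0, physical=[A,c,C,D,E,F,d,H,I], logical=[A,c,C,D,E,F,d,H,I]
After op 3 (rotate(+2)): offset=2, physical=[A,c,C,D,E,F,d,H,I], logical=[C,D,E,F,d,H,I,A,c]
After op 4 (rotate(-1)): offset=1, physical=[A,c,C,D,E,F,d,H,I], logical=[c,C,D,E,F,d,H,I,A]
After op 5 (replace(3, 'm')): offset=1, physical=[A,c,C,D,m,F,d,H,I], logical=[c,C,D,m,F,d,H,I,A]
After op 6 (rotate(+2)): offset=3, physical=[A,c,C,D,m,F,d,H,I], logical=[D,m,F,d,H,I,A,c,C]
After op 7 (rotate(-3)): offset=0, physical=[A,c,C,D,m,F,d,H,I], logical=[A,c,C,D,m,F,d,H,I]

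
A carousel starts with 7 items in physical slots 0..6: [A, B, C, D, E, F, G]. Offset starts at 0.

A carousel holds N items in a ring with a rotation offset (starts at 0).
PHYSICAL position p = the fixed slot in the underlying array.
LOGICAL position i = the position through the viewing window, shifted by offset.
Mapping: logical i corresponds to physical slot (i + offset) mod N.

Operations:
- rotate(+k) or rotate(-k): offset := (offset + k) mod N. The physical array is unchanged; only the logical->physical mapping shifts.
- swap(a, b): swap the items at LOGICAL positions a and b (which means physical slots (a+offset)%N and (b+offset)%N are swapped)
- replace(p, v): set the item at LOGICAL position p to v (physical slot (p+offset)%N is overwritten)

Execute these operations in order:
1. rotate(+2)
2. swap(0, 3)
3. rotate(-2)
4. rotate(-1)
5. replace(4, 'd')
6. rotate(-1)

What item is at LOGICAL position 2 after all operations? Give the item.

Answer: A

Derivation:
After op 1 (rotate(+2)): offset=2, physical=[A,B,C,D,E,F,G], logical=[C,D,E,F,G,A,B]
After op 2 (swap(0, 3)): offset=2, physical=[A,B,F,D,E,C,G], logical=[F,D,E,C,G,A,B]
After op 3 (rotate(-2)): offset=0, physical=[A,B,F,D,E,C,G], logical=[A,B,F,D,E,C,G]
After op 4 (rotate(-1)): offset=6, physical=[A,B,F,D,E,C,G], logical=[G,A,B,F,D,E,C]
After op 5 (replace(4, 'd')): offset=6, physical=[A,B,F,d,E,C,G], logical=[G,A,B,F,d,E,C]
After op 6 (rotate(-1)): offset=5, physical=[A,B,F,d,E,C,G], logical=[C,G,A,B,F,d,E]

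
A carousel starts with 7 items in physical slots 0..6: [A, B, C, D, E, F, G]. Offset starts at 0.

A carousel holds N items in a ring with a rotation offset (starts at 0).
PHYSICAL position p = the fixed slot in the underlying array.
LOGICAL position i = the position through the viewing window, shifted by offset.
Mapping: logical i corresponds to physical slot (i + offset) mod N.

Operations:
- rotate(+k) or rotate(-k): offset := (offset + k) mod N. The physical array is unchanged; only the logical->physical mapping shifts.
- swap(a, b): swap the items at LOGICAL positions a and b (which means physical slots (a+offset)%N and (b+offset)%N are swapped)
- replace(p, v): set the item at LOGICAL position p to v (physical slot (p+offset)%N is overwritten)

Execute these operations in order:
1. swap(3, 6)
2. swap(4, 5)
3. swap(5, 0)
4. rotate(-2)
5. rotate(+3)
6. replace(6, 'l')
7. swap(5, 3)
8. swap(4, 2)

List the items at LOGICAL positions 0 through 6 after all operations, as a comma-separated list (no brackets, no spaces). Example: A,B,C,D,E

Answer: B,C,A,D,G,F,l

Derivation:
After op 1 (swap(3, 6)): offset=0, physical=[A,B,C,G,E,F,D], logical=[A,B,C,G,E,F,D]
After op 2 (swap(4, 5)): offset=0, physical=[A,B,C,G,F,E,D], logical=[A,B,C,G,F,E,D]
After op 3 (swap(5, 0)): offset=0, physical=[E,B,C,G,F,A,D], logical=[E,B,C,G,F,A,D]
After op 4 (rotate(-2)): offset=5, physical=[E,B,C,G,F,A,D], logical=[A,D,E,B,C,G,F]
After op 5 (rotate(+3)): offset=1, physical=[E,B,C,G,F,A,D], logical=[B,C,G,F,A,D,E]
After op 6 (replace(6, 'l')): offset=1, physical=[l,B,C,G,F,A,D], logical=[B,C,G,F,A,D,l]
After op 7 (swap(5, 3)): offset=1, physical=[l,B,C,G,D,A,F], logical=[B,C,G,D,A,F,l]
After op 8 (swap(4, 2)): offset=1, physical=[l,B,C,A,D,G,F], logical=[B,C,A,D,G,F,l]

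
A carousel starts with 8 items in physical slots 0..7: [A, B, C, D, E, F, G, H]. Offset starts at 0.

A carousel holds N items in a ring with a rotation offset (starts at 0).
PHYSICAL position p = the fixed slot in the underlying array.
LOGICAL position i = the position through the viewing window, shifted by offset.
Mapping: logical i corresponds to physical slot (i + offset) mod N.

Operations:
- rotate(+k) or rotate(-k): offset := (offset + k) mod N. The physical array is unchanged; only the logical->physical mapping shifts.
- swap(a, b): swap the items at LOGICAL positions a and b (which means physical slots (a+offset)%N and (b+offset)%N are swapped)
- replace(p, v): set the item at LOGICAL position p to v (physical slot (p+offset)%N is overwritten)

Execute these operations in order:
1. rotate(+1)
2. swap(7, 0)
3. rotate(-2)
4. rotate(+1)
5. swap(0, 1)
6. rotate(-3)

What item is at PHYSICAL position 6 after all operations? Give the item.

After op 1 (rotate(+1)): offset=1, physical=[A,B,C,D,E,F,G,H], logical=[B,C,D,E,F,G,H,A]
After op 2 (swap(7, 0)): offset=1, physical=[B,A,C,D,E,F,G,H], logical=[A,C,D,E,F,G,H,B]
After op 3 (rotate(-2)): offset=7, physical=[B,A,C,D,E,F,G,H], logical=[H,B,A,C,D,E,F,G]
After op 4 (rotate(+1)): offset=0, physical=[B,A,C,D,E,F,G,H], logical=[B,A,C,D,E,F,G,H]
After op 5 (swap(0, 1)): offset=0, physical=[A,B,C,D,E,F,G,H], logical=[A,B,C,D,E,F,G,H]
After op 6 (rotate(-3)): offset=5, physical=[A,B,C,D,E,F,G,H], logical=[F,G,H,A,B,C,D,E]

Answer: G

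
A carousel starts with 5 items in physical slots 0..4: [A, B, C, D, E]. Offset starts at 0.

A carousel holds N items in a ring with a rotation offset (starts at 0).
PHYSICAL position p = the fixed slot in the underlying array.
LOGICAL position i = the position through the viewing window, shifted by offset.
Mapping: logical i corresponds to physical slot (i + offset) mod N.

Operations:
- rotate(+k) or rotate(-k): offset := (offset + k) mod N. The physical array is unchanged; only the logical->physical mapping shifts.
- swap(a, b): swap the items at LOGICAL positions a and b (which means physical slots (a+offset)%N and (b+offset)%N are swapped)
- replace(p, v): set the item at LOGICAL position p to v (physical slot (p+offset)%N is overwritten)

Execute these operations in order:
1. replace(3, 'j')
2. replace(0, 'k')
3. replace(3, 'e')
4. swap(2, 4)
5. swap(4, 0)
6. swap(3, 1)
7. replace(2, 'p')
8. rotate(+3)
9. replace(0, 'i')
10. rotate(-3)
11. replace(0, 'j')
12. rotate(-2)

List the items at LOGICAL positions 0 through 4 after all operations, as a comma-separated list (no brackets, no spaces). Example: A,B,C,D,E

After op 1 (replace(3, 'j')): offset=0, physical=[A,B,C,j,E], logical=[A,B,C,j,E]
After op 2 (replace(0, 'k')): offset=0, physical=[k,B,C,j,E], logical=[k,B,C,j,E]
After op 3 (replace(3, 'e')): offset=0, physical=[k,B,C,e,E], logical=[k,B,C,e,E]
After op 4 (swap(2, 4)): offset=0, physical=[k,B,E,e,C], logical=[k,B,E,e,C]
After op 5 (swap(4, 0)): offset=0, physical=[C,B,E,e,k], logical=[C,B,E,e,k]
After op 6 (swap(3, 1)): offset=0, physical=[C,e,E,B,k], logical=[C,e,E,B,k]
After op 7 (replace(2, 'p')): offset=0, physical=[C,e,p,B,k], logical=[C,e,p,B,k]
After op 8 (rotate(+3)): offset=3, physical=[C,e,p,B,k], logical=[B,k,C,e,p]
After op 9 (replace(0, 'i')): offset=3, physical=[C,e,p,i,k], logical=[i,k,C,e,p]
After op 10 (rotate(-3)): offset=0, physical=[C,e,p,i,k], logical=[C,e,p,i,k]
After op 11 (replace(0, 'j')): offset=0, physical=[j,e,p,i,k], logical=[j,e,p,i,k]
After op 12 (rotate(-2)): offset=3, physical=[j,e,p,i,k], logical=[i,k,j,e,p]

Answer: i,k,j,e,p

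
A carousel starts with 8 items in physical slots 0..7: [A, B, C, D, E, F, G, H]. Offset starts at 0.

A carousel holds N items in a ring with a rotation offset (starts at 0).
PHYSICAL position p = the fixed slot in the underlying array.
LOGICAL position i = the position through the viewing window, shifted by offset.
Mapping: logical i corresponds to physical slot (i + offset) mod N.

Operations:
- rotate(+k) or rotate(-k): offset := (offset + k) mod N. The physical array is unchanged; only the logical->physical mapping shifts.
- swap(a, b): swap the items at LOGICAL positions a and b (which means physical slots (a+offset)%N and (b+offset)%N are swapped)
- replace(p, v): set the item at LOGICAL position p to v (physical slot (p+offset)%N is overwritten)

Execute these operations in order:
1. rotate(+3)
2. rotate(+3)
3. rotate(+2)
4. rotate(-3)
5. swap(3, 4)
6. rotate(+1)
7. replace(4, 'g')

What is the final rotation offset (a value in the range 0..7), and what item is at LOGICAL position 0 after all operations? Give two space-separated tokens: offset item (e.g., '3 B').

After op 1 (rotate(+3)): offset=3, physical=[A,B,C,D,E,F,G,H], logical=[D,E,F,G,H,A,B,C]
After op 2 (rotate(+3)): offset=6, physical=[A,B,C,D,E,F,G,H], logical=[G,H,A,B,C,D,E,F]
After op 3 (rotate(+2)): offset=0, physical=[A,B,C,D,E,F,G,H], logical=[A,B,C,D,E,F,G,H]
After op 4 (rotate(-3)): offset=5, physical=[A,B,C,D,E,F,G,H], logical=[F,G,H,A,B,C,D,E]
After op 5 (swap(3, 4)): offset=5, physical=[B,A,C,D,E,F,G,H], logical=[F,G,H,B,A,C,D,E]
After op 6 (rotate(+1)): offset=6, physical=[B,A,C,D,E,F,G,H], logical=[G,H,B,A,C,D,E,F]
After op 7 (replace(4, 'g')): offset=6, physical=[B,A,g,D,E,F,G,H], logical=[G,H,B,A,g,D,E,F]

Answer: 6 G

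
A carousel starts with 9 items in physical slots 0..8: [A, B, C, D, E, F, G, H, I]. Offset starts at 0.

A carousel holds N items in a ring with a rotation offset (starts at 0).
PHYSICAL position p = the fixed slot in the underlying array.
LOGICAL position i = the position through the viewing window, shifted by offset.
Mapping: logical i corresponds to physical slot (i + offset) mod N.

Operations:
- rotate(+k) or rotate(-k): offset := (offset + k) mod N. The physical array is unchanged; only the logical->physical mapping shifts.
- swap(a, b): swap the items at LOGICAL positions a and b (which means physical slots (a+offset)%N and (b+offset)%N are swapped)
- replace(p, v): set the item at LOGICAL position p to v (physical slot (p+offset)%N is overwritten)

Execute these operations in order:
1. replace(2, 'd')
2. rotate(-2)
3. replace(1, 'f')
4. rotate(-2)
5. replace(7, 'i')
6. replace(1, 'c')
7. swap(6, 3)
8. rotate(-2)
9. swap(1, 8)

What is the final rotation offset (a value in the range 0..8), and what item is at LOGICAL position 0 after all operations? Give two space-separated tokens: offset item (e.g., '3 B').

After op 1 (replace(2, 'd')): offset=0, physical=[A,B,d,D,E,F,G,H,I], logical=[A,B,d,D,E,F,G,H,I]
After op 2 (rotate(-2)): offset=7, physical=[A,B,d,D,E,F,G,H,I], logical=[H,I,A,B,d,D,E,F,G]
After op 3 (replace(1, 'f')): offset=7, physical=[A,B,d,D,E,F,G,H,f], logical=[H,f,A,B,d,D,E,F,G]
After op 4 (rotate(-2)): offset=5, physical=[A,B,d,D,E,F,G,H,f], logical=[F,G,H,f,A,B,d,D,E]
After op 5 (replace(7, 'i')): offset=5, physical=[A,B,d,i,E,F,G,H,f], logical=[F,G,H,f,A,B,d,i,E]
After op 6 (replace(1, 'c')): offset=5, physical=[A,B,d,i,E,F,c,H,f], logical=[F,c,H,f,A,B,d,i,E]
After op 7 (swap(6, 3)): offset=5, physical=[A,B,f,i,E,F,c,H,d], logical=[F,c,H,d,A,B,f,i,E]
After op 8 (rotate(-2)): offset=3, physical=[A,B,f,i,E,F,c,H,d], logical=[i,E,F,c,H,d,A,B,f]
After op 9 (swap(1, 8)): offset=3, physical=[A,B,E,i,f,F,c,H,d], logical=[i,f,F,c,H,d,A,B,E]

Answer: 3 i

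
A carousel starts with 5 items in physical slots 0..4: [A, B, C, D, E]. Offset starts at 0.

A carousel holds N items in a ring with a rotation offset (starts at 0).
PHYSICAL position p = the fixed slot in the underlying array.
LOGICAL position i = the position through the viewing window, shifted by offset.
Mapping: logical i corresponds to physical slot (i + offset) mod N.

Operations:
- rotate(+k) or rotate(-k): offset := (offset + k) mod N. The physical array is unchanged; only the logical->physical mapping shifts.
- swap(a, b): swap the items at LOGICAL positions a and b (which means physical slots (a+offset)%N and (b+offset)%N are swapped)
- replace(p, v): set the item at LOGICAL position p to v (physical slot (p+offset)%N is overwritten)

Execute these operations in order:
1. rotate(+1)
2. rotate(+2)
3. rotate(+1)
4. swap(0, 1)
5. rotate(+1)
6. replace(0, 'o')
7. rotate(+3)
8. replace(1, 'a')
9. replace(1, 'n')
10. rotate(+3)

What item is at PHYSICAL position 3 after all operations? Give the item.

After op 1 (rotate(+1)): offset=1, physical=[A,B,C,D,E], logical=[B,C,D,E,A]
After op 2 (rotate(+2)): offset=3, physical=[A,B,C,D,E], logical=[D,E,A,B,C]
After op 3 (rotate(+1)): offset=4, physical=[A,B,C,D,E], logical=[E,A,B,C,D]
After op 4 (swap(0, 1)): offset=4, physical=[E,B,C,D,A], logical=[A,E,B,C,D]
After op 5 (rotate(+1)): offset=0, physical=[E,B,C,D,A], logical=[E,B,C,D,A]
After op 6 (replace(0, 'o')): offset=0, physical=[o,B,C,D,A], logical=[o,B,C,D,A]
After op 7 (rotate(+3)): offset=3, physical=[o,B,C,D,A], logical=[D,A,o,B,C]
After op 8 (replace(1, 'a')): offset=3, physical=[o,B,C,D,a], logical=[D,a,o,B,C]
After op 9 (replace(1, 'n')): offset=3, physical=[o,B,C,D,n], logical=[D,n,o,B,C]
After op 10 (rotate(+3)): offset=1, physical=[o,B,C,D,n], logical=[B,C,D,n,o]

Answer: D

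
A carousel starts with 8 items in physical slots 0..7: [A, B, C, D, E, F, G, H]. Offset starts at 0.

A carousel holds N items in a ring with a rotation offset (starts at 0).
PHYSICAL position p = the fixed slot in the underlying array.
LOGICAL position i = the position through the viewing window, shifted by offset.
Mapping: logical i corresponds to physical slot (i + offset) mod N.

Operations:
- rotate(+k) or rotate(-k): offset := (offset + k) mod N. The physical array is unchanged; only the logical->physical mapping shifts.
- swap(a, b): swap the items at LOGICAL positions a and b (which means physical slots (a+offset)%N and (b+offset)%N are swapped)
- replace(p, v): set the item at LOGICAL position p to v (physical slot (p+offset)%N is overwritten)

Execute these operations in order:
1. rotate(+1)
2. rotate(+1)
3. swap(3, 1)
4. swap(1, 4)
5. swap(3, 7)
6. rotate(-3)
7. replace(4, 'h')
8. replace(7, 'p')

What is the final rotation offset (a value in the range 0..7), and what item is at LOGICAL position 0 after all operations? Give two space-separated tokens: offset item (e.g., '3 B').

After op 1 (rotate(+1)): offset=1, physical=[A,B,C,D,E,F,G,H], logical=[B,C,D,E,F,G,H,A]
After op 2 (rotate(+1)): offset=2, physical=[A,B,C,D,E,F,G,H], logical=[C,D,E,F,G,H,A,B]
After op 3 (swap(3, 1)): offset=2, physical=[A,B,C,F,E,D,G,H], logical=[C,F,E,D,G,H,A,B]
After op 4 (swap(1, 4)): offset=2, physical=[A,B,C,G,E,D,F,H], logical=[C,G,E,D,F,H,A,B]
After op 5 (swap(3, 7)): offset=2, physical=[A,D,C,G,E,B,F,H], logical=[C,G,E,B,F,H,A,D]
After op 6 (rotate(-3)): offset=7, physical=[A,D,C,G,E,B,F,H], logical=[H,A,D,C,G,E,B,F]
After op 7 (replace(4, 'h')): offset=7, physical=[A,D,C,h,E,B,F,H], logical=[H,A,D,C,h,E,B,F]
After op 8 (replace(7, 'p')): offset=7, physical=[A,D,C,h,E,B,p,H], logical=[H,A,D,C,h,E,B,p]

Answer: 7 H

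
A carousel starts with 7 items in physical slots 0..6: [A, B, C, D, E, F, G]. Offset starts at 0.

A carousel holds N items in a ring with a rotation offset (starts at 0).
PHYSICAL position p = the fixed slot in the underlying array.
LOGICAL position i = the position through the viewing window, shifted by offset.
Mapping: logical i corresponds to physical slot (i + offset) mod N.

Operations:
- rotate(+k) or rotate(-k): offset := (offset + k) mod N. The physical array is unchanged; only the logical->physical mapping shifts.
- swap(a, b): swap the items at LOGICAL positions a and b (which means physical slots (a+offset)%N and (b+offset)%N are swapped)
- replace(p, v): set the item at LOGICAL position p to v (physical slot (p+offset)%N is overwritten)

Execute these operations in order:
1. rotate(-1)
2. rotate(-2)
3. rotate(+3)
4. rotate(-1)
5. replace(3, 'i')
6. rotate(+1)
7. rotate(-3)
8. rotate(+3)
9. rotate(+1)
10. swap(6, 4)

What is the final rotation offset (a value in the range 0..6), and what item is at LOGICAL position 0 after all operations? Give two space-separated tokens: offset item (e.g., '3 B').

After op 1 (rotate(-1)): offset=6, physical=[A,B,C,D,E,F,G], logical=[G,A,B,C,D,E,F]
After op 2 (rotate(-2)): offset=4, physical=[A,B,C,D,E,F,G], logical=[E,F,G,A,B,C,D]
After op 3 (rotate(+3)): offset=0, physical=[A,B,C,D,E,F,G], logical=[A,B,C,D,E,F,G]
After op 4 (rotate(-1)): offset=6, physical=[A,B,C,D,E,F,G], logical=[G,A,B,C,D,E,F]
After op 5 (replace(3, 'i')): offset=6, physical=[A,B,i,D,E,F,G], logical=[G,A,B,i,D,E,F]
After op 6 (rotate(+1)): offset=0, physical=[A,B,i,D,E,F,G], logical=[A,B,i,D,E,F,G]
After op 7 (rotate(-3)): offset=4, physical=[A,B,i,D,E,F,G], logical=[E,F,G,A,B,i,D]
After op 8 (rotate(+3)): offset=0, physical=[A,B,i,D,E,F,G], logical=[A,B,i,D,E,F,G]
After op 9 (rotate(+1)): offset=1, physical=[A,B,i,D,E,F,G], logical=[B,i,D,E,F,G,A]
After op 10 (swap(6, 4)): offset=1, physical=[F,B,i,D,E,A,G], logical=[B,i,D,E,A,G,F]

Answer: 1 B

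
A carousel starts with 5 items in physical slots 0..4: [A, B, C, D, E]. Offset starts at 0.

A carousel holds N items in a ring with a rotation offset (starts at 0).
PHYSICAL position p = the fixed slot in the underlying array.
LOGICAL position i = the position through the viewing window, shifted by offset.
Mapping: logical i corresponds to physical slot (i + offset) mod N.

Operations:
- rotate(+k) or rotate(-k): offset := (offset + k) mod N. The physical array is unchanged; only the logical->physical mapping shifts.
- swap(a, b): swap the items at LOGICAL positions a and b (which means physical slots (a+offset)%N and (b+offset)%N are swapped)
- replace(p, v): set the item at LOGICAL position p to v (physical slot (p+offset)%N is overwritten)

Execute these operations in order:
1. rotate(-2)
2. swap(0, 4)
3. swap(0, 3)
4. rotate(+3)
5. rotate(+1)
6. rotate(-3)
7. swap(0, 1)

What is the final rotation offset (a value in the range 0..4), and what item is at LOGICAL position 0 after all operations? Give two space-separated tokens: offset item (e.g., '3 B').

After op 1 (rotate(-2)): offset=3, physical=[A,B,C,D,E], logical=[D,E,A,B,C]
After op 2 (swap(0, 4)): offset=3, physical=[A,B,D,C,E], logical=[C,E,A,B,D]
After op 3 (swap(0, 3)): offset=3, physical=[A,C,D,B,E], logical=[B,E,A,C,D]
After op 4 (rotate(+3)): offset=1, physical=[A,C,D,B,E], logical=[C,D,B,E,A]
After op 5 (rotate(+1)): offset=2, physical=[A,C,D,B,E], logical=[D,B,E,A,C]
After op 6 (rotate(-3)): offset=4, physical=[A,C,D,B,E], logical=[E,A,C,D,B]
After op 7 (swap(0, 1)): offset=4, physical=[E,C,D,B,A], logical=[A,E,C,D,B]

Answer: 4 A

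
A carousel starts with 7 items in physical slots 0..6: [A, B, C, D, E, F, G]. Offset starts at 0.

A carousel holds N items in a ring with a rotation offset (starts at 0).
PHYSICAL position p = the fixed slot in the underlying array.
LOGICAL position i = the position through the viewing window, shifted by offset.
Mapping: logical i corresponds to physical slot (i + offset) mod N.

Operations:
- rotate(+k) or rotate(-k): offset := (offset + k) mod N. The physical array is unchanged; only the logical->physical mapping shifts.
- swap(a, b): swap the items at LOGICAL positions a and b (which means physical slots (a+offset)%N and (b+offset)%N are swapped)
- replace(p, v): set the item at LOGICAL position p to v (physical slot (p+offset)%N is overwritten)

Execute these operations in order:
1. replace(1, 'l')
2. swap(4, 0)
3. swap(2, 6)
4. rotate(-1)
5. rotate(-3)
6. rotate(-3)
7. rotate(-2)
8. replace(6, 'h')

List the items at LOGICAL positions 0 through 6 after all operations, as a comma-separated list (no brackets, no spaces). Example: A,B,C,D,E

Answer: F,C,E,l,G,D,h

Derivation:
After op 1 (replace(1, 'l')): offset=0, physical=[A,l,C,D,E,F,G], logical=[A,l,C,D,E,F,G]
After op 2 (swap(4, 0)): offset=0, physical=[E,l,C,D,A,F,G], logical=[E,l,C,D,A,F,G]
After op 3 (swap(2, 6)): offset=0, physical=[E,l,G,D,A,F,C], logical=[E,l,G,D,A,F,C]
After op 4 (rotate(-1)): offset=6, physical=[E,l,G,D,A,F,C], logical=[C,E,l,G,D,A,F]
After op 5 (rotate(-3)): offset=3, physical=[E,l,G,D,A,F,C], logical=[D,A,F,C,E,l,G]
After op 6 (rotate(-3)): offset=0, physical=[E,l,G,D,A,F,C], logical=[E,l,G,D,A,F,C]
After op 7 (rotate(-2)): offset=5, physical=[E,l,G,D,A,F,C], logical=[F,C,E,l,G,D,A]
After op 8 (replace(6, 'h')): offset=5, physical=[E,l,G,D,h,F,C], logical=[F,C,E,l,G,D,h]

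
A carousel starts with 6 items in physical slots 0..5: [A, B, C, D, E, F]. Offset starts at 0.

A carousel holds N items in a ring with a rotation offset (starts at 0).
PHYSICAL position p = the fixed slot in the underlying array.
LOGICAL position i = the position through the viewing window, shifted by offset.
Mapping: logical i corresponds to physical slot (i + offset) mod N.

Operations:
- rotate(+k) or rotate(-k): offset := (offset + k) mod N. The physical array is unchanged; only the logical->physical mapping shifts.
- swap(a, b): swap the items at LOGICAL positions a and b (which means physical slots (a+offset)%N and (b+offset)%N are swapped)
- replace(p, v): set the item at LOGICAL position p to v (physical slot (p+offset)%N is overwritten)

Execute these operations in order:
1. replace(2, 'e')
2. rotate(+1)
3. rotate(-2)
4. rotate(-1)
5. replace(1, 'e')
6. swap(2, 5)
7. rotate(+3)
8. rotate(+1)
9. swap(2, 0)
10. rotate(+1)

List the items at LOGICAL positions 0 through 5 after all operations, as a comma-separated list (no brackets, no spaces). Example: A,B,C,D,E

Answer: A,e,e,D,B,E

Derivation:
After op 1 (replace(2, 'e')): offset=0, physical=[A,B,e,D,E,F], logical=[A,B,e,D,E,F]
After op 2 (rotate(+1)): offset=1, physical=[A,B,e,D,E,F], logical=[B,e,D,E,F,A]
After op 3 (rotate(-2)): offset=5, physical=[A,B,e,D,E,F], logical=[F,A,B,e,D,E]
After op 4 (rotate(-1)): offset=4, physical=[A,B,e,D,E,F], logical=[E,F,A,B,e,D]
After op 5 (replace(1, 'e')): offset=4, physical=[A,B,e,D,E,e], logical=[E,e,A,B,e,D]
After op 6 (swap(2, 5)): offset=4, physical=[D,B,e,A,E,e], logical=[E,e,D,B,e,A]
After op 7 (rotate(+3)): offset=1, physical=[D,B,e,A,E,e], logical=[B,e,A,E,e,D]
After op 8 (rotate(+1)): offset=2, physical=[D,B,e,A,E,e], logical=[e,A,E,e,D,B]
After op 9 (swap(2, 0)): offset=2, physical=[D,B,E,A,e,e], logical=[E,A,e,e,D,B]
After op 10 (rotate(+1)): offset=3, physical=[D,B,E,A,e,e], logical=[A,e,e,D,B,E]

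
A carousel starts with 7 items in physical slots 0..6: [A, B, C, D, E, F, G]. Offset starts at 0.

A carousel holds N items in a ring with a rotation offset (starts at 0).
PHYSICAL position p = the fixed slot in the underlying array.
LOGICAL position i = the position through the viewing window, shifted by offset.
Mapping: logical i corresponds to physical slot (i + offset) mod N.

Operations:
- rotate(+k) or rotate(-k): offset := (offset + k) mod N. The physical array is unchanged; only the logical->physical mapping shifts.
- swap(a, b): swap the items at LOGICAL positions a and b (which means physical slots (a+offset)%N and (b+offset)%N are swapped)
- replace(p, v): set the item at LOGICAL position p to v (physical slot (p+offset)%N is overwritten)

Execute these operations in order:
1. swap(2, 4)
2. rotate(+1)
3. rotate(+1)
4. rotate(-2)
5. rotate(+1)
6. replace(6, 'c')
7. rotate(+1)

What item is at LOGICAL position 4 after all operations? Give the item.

After op 1 (swap(2, 4)): offset=0, physical=[A,B,E,D,C,F,G], logical=[A,B,E,D,C,F,G]
After op 2 (rotate(+1)): offset=1, physical=[A,B,E,D,C,F,G], logical=[B,E,D,C,F,G,A]
After op 3 (rotate(+1)): offset=2, physical=[A,B,E,D,C,F,G], logical=[E,D,C,F,G,A,B]
After op 4 (rotate(-2)): offset=0, physical=[A,B,E,D,C,F,G], logical=[A,B,E,D,C,F,G]
After op 5 (rotate(+1)): offset=1, physical=[A,B,E,D,C,F,G], logical=[B,E,D,C,F,G,A]
After op 6 (replace(6, 'c')): offset=1, physical=[c,B,E,D,C,F,G], logical=[B,E,D,C,F,G,c]
After op 7 (rotate(+1)): offset=2, physical=[c,B,E,D,C,F,G], logical=[E,D,C,F,G,c,B]

Answer: G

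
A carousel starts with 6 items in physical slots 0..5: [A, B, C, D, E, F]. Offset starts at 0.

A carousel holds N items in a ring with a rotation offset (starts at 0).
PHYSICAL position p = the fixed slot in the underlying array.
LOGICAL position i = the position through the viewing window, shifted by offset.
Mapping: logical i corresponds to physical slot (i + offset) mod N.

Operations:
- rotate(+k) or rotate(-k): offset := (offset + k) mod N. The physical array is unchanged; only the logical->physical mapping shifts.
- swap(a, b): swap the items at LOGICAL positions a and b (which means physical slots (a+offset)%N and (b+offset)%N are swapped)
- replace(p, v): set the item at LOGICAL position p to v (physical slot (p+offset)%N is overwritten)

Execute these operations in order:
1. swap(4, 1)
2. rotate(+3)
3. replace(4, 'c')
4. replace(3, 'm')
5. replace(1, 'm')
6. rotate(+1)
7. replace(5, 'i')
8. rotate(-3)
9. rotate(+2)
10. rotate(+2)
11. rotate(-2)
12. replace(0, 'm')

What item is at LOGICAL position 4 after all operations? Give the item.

After op 1 (swap(4, 1)): offset=0, physical=[A,E,C,D,B,F], logical=[A,E,C,D,B,F]
After op 2 (rotate(+3)): offset=3, physical=[A,E,C,D,B,F], logical=[D,B,F,A,E,C]
After op 3 (replace(4, 'c')): offset=3, physical=[A,c,C,D,B,F], logical=[D,B,F,A,c,C]
After op 4 (replace(3, 'm')): offset=3, physical=[m,c,C,D,B,F], logical=[D,B,F,m,c,C]
After op 5 (replace(1, 'm')): offset=3, physical=[m,c,C,D,m,F], logical=[D,m,F,m,c,C]
After op 6 (rotate(+1)): offset=4, physical=[m,c,C,D,m,F], logical=[m,F,m,c,C,D]
After op 7 (replace(5, 'i')): offset=4, physical=[m,c,C,i,m,F], logical=[m,F,m,c,C,i]
After op 8 (rotate(-3)): offset=1, physical=[m,c,C,i,m,F], logical=[c,C,i,m,F,m]
After op 9 (rotate(+2)): offset=3, physical=[m,c,C,i,m,F], logical=[i,m,F,m,c,C]
After op 10 (rotate(+2)): offset=5, physical=[m,c,C,i,m,F], logical=[F,m,c,C,i,m]
After op 11 (rotate(-2)): offset=3, physical=[m,c,C,i,m,F], logical=[i,m,F,m,c,C]
After op 12 (replace(0, 'm')): offset=3, physical=[m,c,C,m,m,F], logical=[m,m,F,m,c,C]

Answer: c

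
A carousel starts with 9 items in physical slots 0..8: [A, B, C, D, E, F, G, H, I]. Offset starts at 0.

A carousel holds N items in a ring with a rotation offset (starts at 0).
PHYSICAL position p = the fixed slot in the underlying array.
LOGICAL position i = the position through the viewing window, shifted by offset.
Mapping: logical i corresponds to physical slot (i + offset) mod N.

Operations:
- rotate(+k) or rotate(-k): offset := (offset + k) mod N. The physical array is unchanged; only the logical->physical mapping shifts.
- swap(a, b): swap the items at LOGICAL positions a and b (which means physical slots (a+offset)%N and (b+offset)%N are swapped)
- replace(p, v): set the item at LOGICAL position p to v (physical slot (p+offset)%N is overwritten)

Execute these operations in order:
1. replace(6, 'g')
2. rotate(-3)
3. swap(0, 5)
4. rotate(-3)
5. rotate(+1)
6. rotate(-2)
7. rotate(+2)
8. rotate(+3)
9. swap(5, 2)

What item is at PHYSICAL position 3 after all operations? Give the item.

Answer: A

Derivation:
After op 1 (replace(6, 'g')): offset=0, physical=[A,B,C,D,E,F,g,H,I], logical=[A,B,C,D,E,F,g,H,I]
After op 2 (rotate(-3)): offset=6, physical=[A,B,C,D,E,F,g,H,I], logical=[g,H,I,A,B,C,D,E,F]
After op 3 (swap(0, 5)): offset=6, physical=[A,B,g,D,E,F,C,H,I], logical=[C,H,I,A,B,g,D,E,F]
After op 4 (rotate(-3)): offset=3, physical=[A,B,g,D,E,F,C,H,I], logical=[D,E,F,C,H,I,A,B,g]
After op 5 (rotate(+1)): offset=4, physical=[A,B,g,D,E,F,C,H,I], logical=[E,F,C,H,I,A,B,g,D]
After op 6 (rotate(-2)): offset=2, physical=[A,B,g,D,E,F,C,H,I], logical=[g,D,E,F,C,H,I,A,B]
After op 7 (rotate(+2)): offset=4, physical=[A,B,g,D,E,F,C,H,I], logical=[E,F,C,H,I,A,B,g,D]
After op 8 (rotate(+3)): offset=7, physical=[A,B,g,D,E,F,C,H,I], logical=[H,I,A,B,g,D,E,F,C]
After op 9 (swap(5, 2)): offset=7, physical=[D,B,g,A,E,F,C,H,I], logical=[H,I,D,B,g,A,E,F,C]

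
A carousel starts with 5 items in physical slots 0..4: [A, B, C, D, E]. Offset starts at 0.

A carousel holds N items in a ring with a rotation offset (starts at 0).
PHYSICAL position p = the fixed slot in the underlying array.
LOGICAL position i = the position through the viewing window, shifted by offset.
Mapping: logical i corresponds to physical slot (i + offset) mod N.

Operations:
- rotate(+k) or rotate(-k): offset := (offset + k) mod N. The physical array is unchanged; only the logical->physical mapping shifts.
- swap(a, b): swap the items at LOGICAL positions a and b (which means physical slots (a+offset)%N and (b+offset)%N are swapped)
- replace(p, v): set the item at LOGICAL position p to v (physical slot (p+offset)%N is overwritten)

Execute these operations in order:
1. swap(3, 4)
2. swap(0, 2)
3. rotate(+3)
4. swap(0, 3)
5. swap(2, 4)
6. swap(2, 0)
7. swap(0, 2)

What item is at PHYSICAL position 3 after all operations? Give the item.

After op 1 (swap(3, 4)): offset=0, physical=[A,B,C,E,D], logical=[A,B,C,E,D]
After op 2 (swap(0, 2)): offset=0, physical=[C,B,A,E,D], logical=[C,B,A,E,D]
After op 3 (rotate(+3)): offset=3, physical=[C,B,A,E,D], logical=[E,D,C,B,A]
After op 4 (swap(0, 3)): offset=3, physical=[C,E,A,B,D], logical=[B,D,C,E,A]
After op 5 (swap(2, 4)): offset=3, physical=[A,E,C,B,D], logical=[B,D,A,E,C]
After op 6 (swap(2, 0)): offset=3, physical=[B,E,C,A,D], logical=[A,D,B,E,C]
After op 7 (swap(0, 2)): offset=3, physical=[A,E,C,B,D], logical=[B,D,A,E,C]

Answer: B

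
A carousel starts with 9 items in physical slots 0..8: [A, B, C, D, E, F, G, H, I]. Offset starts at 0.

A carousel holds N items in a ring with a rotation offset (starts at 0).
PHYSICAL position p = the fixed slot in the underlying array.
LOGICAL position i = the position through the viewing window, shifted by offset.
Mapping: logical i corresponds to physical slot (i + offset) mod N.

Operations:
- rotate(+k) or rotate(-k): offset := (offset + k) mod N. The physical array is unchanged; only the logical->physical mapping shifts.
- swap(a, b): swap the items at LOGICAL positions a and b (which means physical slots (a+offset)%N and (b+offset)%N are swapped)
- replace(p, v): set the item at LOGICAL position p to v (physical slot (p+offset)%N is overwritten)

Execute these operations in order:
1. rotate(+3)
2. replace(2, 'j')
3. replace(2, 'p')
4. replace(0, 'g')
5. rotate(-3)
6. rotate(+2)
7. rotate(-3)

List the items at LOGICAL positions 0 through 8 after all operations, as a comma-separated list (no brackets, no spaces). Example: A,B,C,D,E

After op 1 (rotate(+3)): offset=3, physical=[A,B,C,D,E,F,G,H,I], logical=[D,E,F,G,H,I,A,B,C]
After op 2 (replace(2, 'j')): offset=3, physical=[A,B,C,D,E,j,G,H,I], logical=[D,E,j,G,H,I,A,B,C]
After op 3 (replace(2, 'p')): offset=3, physical=[A,B,C,D,E,p,G,H,I], logical=[D,E,p,G,H,I,A,B,C]
After op 4 (replace(0, 'g')): offset=3, physical=[A,B,C,g,E,p,G,H,I], logical=[g,E,p,G,H,I,A,B,C]
After op 5 (rotate(-3)): offset=0, physical=[A,B,C,g,E,p,G,H,I], logical=[A,B,C,g,E,p,G,H,I]
After op 6 (rotate(+2)): offset=2, physical=[A,B,C,g,E,p,G,H,I], logical=[C,g,E,p,G,H,I,A,B]
After op 7 (rotate(-3)): offset=8, physical=[A,B,C,g,E,p,G,H,I], logical=[I,A,B,C,g,E,p,G,H]

Answer: I,A,B,C,g,E,p,G,H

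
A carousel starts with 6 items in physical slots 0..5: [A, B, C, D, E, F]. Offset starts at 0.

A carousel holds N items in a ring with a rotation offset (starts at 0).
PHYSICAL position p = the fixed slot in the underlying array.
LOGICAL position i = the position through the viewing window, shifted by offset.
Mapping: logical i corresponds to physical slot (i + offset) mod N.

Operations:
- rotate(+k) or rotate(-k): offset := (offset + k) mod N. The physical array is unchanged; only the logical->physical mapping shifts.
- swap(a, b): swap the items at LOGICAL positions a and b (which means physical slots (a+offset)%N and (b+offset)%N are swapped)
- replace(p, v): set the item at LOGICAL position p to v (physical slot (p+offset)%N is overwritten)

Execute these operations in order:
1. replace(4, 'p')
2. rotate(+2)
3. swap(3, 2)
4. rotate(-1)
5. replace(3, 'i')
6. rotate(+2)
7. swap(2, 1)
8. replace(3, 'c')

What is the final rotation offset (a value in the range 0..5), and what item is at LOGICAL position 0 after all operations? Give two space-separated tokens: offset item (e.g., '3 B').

After op 1 (replace(4, 'p')): offset=0, physical=[A,B,C,D,p,F], logical=[A,B,C,D,p,F]
After op 2 (rotate(+2)): offset=2, physical=[A,B,C,D,p,F], logical=[C,D,p,F,A,B]
After op 3 (swap(3, 2)): offset=2, physical=[A,B,C,D,F,p], logical=[C,D,F,p,A,B]
After op 4 (rotate(-1)): offset=1, physical=[A,B,C,D,F,p], logical=[B,C,D,F,p,A]
After op 5 (replace(3, 'i')): offset=1, physical=[A,B,C,D,i,p], logical=[B,C,D,i,p,A]
After op 6 (rotate(+2)): offset=3, physical=[A,B,C,D,i,p], logical=[D,i,p,A,B,C]
After op 7 (swap(2, 1)): offset=3, physical=[A,B,C,D,p,i], logical=[D,p,i,A,B,C]
After op 8 (replace(3, 'c')): offset=3, physical=[c,B,C,D,p,i], logical=[D,p,i,c,B,C]

Answer: 3 D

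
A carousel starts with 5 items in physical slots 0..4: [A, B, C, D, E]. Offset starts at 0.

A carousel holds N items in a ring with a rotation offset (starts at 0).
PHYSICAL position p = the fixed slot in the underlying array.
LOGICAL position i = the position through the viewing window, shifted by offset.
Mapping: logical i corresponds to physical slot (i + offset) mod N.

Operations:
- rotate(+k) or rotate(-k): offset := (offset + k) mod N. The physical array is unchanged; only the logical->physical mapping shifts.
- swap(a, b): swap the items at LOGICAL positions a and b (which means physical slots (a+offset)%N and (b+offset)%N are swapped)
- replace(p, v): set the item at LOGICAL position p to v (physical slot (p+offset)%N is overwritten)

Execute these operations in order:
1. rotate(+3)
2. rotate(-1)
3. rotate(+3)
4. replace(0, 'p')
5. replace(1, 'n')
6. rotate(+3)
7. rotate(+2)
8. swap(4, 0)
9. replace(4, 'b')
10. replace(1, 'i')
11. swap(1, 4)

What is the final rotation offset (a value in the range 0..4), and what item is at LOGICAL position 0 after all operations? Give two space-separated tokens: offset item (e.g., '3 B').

Answer: 0 E

Derivation:
After op 1 (rotate(+3)): offset=3, physical=[A,B,C,D,E], logical=[D,E,A,B,C]
After op 2 (rotate(-1)): offset=2, physical=[A,B,C,D,E], logical=[C,D,E,A,B]
After op 3 (rotate(+3)): offset=0, physical=[A,B,C,D,E], logical=[A,B,C,D,E]
After op 4 (replace(0, 'p')): offset=0, physical=[p,B,C,D,E], logical=[p,B,C,D,E]
After op 5 (replace(1, 'n')): offset=0, physical=[p,n,C,D,E], logical=[p,n,C,D,E]
After op 6 (rotate(+3)): offset=3, physical=[p,n,C,D,E], logical=[D,E,p,n,C]
After op 7 (rotate(+2)): offset=0, physical=[p,n,C,D,E], logical=[p,n,C,D,E]
After op 8 (swap(4, 0)): offset=0, physical=[E,n,C,D,p], logical=[E,n,C,D,p]
After op 9 (replace(4, 'b')): offset=0, physical=[E,n,C,D,b], logical=[E,n,C,D,b]
After op 10 (replace(1, 'i')): offset=0, physical=[E,i,C,D,b], logical=[E,i,C,D,b]
After op 11 (swap(1, 4)): offset=0, physical=[E,b,C,D,i], logical=[E,b,C,D,i]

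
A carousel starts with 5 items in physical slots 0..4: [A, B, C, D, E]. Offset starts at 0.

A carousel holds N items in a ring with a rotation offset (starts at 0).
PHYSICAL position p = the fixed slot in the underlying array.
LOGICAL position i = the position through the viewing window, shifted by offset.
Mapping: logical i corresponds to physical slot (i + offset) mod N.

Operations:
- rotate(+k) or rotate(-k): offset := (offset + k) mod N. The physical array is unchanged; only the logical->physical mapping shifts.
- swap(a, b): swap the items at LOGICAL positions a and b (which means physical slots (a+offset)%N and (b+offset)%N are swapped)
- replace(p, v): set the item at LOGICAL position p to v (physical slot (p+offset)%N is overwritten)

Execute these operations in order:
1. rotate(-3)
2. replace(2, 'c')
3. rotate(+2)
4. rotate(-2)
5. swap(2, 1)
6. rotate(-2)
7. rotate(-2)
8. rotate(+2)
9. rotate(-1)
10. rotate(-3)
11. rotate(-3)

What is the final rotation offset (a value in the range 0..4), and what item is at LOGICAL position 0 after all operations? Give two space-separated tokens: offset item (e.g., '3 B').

After op 1 (rotate(-3)): offset=2, physical=[A,B,C,D,E], logical=[C,D,E,A,B]
After op 2 (replace(2, 'c')): offset=2, physical=[A,B,C,D,c], logical=[C,D,c,A,B]
After op 3 (rotate(+2)): offset=4, physical=[A,B,C,D,c], logical=[c,A,B,C,D]
After op 4 (rotate(-2)): offset=2, physical=[A,B,C,D,c], logical=[C,D,c,A,B]
After op 5 (swap(2, 1)): offset=2, physical=[A,B,C,c,D], logical=[C,c,D,A,B]
After op 6 (rotate(-2)): offset=0, physical=[A,B,C,c,D], logical=[A,B,C,c,D]
After op 7 (rotate(-2)): offset=3, physical=[A,B,C,c,D], logical=[c,D,A,B,C]
After op 8 (rotate(+2)): offset=0, physical=[A,B,C,c,D], logical=[A,B,C,c,D]
After op 9 (rotate(-1)): offset=4, physical=[A,B,C,c,D], logical=[D,A,B,C,c]
After op 10 (rotate(-3)): offset=1, physical=[A,B,C,c,D], logical=[B,C,c,D,A]
After op 11 (rotate(-3)): offset=3, physical=[A,B,C,c,D], logical=[c,D,A,B,C]

Answer: 3 c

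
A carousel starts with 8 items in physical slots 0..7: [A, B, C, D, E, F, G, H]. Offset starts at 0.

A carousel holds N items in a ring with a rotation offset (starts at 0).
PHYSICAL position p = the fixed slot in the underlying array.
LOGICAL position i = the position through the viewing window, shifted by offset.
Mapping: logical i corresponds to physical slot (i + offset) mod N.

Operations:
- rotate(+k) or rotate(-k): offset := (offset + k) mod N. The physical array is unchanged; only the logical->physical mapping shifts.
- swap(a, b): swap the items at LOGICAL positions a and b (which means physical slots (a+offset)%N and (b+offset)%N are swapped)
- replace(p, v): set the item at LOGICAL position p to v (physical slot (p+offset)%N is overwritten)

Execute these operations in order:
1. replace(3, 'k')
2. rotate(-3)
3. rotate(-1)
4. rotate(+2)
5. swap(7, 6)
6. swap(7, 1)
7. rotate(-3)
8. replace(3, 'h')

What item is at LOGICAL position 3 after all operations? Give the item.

Answer: h

Derivation:
After op 1 (replace(3, 'k')): offset=0, physical=[A,B,C,k,E,F,G,H], logical=[A,B,C,k,E,F,G,H]
After op 2 (rotate(-3)): offset=5, physical=[A,B,C,k,E,F,G,H], logical=[F,G,H,A,B,C,k,E]
After op 3 (rotate(-1)): offset=4, physical=[A,B,C,k,E,F,G,H], logical=[E,F,G,H,A,B,C,k]
After op 4 (rotate(+2)): offset=6, physical=[A,B,C,k,E,F,G,H], logical=[G,H,A,B,C,k,E,F]
After op 5 (swap(7, 6)): offset=6, physical=[A,B,C,k,F,E,G,H], logical=[G,H,A,B,C,k,F,E]
After op 6 (swap(7, 1)): offset=6, physical=[A,B,C,k,F,H,G,E], logical=[G,E,A,B,C,k,F,H]
After op 7 (rotate(-3)): offset=3, physical=[A,B,C,k,F,H,G,E], logical=[k,F,H,G,E,A,B,C]
After op 8 (replace(3, 'h')): offset=3, physical=[A,B,C,k,F,H,h,E], logical=[k,F,H,h,E,A,B,C]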